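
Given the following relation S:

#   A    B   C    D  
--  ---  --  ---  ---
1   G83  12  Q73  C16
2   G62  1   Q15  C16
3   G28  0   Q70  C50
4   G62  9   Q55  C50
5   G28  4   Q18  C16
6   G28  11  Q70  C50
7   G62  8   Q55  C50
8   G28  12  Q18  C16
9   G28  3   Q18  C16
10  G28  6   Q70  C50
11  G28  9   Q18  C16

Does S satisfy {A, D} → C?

(A=G83, D=C16): row 1 → C = Q73 ✓
(A=G62, D=C16): row 2 → C = Q15 ✓
(A=G28, D=C50): rows 3, 6, 10 → C = Q70, Q70, Q70 ✓
(A=G62, D=C50): rows 4, 7 → C = Q55, Q55 ✓
(A=G28, D=C16): rows 5, 8, 9, 11 → C = Q18, Q18, Q18, Q18 ✓
Every {A, D} value is associated with a single C value, so {A, D} → C holds.

Yes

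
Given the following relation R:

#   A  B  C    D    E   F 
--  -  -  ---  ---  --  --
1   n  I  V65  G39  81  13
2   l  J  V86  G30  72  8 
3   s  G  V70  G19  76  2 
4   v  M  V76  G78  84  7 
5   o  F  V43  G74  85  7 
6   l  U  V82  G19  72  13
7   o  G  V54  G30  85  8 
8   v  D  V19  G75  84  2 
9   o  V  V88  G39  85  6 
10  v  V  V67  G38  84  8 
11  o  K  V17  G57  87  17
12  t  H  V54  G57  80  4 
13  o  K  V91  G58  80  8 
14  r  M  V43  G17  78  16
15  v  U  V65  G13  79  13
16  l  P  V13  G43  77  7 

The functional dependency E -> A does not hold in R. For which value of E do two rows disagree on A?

E=81: row 1 → A = n ✓
E=72: rows 2, 6 → A = l, l ✓
E=76: row 3 → A = s ✓
E=84: rows 4, 8, 10 → A = v, v, v ✓
E=85: rows 5, 7, 9 → A = o, o, o ✓
E=87: row 11 → A = o ✓
E=80: rows 12, 13 → A takes values {t, o} — violation
E=78: row 14 → A = r ✓
E=79: row 15 → A = v ✓
E=77: row 16 → A = l ✓
The only E value with inconsistent A is E=80.

80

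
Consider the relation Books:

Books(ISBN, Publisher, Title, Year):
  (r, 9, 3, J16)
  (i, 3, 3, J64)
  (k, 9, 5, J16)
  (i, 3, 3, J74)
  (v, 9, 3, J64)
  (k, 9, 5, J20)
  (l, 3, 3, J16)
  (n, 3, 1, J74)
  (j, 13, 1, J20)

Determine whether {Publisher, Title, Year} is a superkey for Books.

Yes

All 9 rows have distinct {Publisher, Title, Year} values, so {Publisher, Title, Year} → (all attributes) holds and {Publisher, Title, Year} is a superkey.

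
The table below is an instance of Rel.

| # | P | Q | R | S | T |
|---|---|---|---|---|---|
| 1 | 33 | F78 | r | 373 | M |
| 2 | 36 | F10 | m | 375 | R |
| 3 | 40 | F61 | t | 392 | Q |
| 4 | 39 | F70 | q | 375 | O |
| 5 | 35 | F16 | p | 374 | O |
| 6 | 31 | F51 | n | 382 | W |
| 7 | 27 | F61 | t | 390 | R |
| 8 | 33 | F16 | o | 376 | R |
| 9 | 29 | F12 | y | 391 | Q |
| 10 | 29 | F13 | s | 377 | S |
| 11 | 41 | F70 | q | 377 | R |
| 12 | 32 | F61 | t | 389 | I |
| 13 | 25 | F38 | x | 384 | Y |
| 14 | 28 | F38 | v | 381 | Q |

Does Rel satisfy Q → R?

No

Q=F78: row 1 → R = r ✓
Q=F10: row 2 → R = m ✓
Q=F61: rows 3, 7, 12 → R = t, t, t ✓
Q=F70: rows 4, 11 → R = q, q ✓
Q=F16: rows 5, 8 → R takes values {p, o} — violation
Q=F51: row 6 → R = n ✓
Q=F12: row 9 → R = y ✓
Q=F13: row 10 → R = s ✓
Q=F38: rows 13, 14 → R takes values {x, v} — violation
Two rows agree on Q but differ on R, so Q → R does not hold.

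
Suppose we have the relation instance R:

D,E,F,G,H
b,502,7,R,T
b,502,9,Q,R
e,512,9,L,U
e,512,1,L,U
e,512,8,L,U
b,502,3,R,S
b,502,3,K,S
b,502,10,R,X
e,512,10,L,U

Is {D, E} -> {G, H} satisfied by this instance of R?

(D=b, E=502): 5 rows → {G,H} takes values {(R, T), (Q, R), (R, S), (K, S), (R, X)} — violation
(D=e, E=512): 4 rows → {G,H} = (L, U), (L, U), (L, U), (L, U) ✓
Two rows agree on {D, E} but differ on {G, H}, so {D, E} -> {G, H} does not hold.

No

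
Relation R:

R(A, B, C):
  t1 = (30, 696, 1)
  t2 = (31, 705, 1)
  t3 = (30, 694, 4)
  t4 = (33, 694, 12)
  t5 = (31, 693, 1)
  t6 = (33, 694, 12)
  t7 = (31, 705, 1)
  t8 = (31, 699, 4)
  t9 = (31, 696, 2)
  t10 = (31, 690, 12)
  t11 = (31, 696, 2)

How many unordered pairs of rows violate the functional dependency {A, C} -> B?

(A=31, C=1): violating pairs (2,5), (5,7) — 2 pairs.
(A=33, C=12): all 2 rows agree on B — 0 pairs.
(A=31, C=2): all 2 rows agree on B — 0 pairs.

2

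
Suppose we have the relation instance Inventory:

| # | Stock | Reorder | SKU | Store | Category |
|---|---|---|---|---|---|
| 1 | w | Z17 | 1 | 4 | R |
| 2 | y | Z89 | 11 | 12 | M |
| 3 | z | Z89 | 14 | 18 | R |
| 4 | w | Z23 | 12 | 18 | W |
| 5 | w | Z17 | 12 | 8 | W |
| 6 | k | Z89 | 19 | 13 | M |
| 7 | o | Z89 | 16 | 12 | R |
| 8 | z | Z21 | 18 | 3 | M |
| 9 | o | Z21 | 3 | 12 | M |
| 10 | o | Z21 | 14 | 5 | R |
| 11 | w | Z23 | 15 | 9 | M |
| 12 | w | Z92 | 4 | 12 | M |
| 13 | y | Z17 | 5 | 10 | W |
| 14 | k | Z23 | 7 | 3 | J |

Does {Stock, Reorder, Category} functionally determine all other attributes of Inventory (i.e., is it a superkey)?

All 14 rows have distinct {Stock, Reorder, Category} values, so {Stock, Reorder, Category} → (all attributes) holds and {Stock, Reorder, Category} is a superkey.

Yes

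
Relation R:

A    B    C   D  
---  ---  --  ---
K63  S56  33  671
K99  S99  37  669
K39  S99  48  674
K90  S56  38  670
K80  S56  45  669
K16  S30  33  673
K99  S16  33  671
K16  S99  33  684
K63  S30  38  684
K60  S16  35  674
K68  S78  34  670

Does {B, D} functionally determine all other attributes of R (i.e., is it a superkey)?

All 11 rows have distinct {B, D} values, so {B, D} → (all attributes) holds and {B, D} is a superkey.

Yes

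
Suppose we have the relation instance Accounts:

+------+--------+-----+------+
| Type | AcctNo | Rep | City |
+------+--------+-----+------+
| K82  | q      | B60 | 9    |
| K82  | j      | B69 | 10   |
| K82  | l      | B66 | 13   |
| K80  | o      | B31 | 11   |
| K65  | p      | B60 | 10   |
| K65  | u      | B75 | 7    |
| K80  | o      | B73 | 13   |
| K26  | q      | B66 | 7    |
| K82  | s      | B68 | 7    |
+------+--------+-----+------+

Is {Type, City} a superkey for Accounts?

All 9 rows have distinct {Type, City} values, so {Type, City} → (all attributes) holds and {Type, City} is a superkey.

Yes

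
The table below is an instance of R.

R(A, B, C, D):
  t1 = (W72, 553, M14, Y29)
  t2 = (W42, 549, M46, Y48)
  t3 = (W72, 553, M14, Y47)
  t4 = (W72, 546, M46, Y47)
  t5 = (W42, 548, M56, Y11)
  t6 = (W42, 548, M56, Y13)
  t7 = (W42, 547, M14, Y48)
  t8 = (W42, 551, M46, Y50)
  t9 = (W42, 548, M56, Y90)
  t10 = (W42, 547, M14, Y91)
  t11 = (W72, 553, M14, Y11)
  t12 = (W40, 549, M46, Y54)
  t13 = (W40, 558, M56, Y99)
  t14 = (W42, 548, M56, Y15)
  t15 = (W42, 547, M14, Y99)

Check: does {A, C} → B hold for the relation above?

No

(A=W72, C=M14): rows 1, 3, 11 → B = 553, 553, 553 ✓
(A=W42, C=M46): rows 2, 8 → B takes values {549, 551} — violation
(A=W72, C=M46): row 4 → B = 546 ✓
(A=W42, C=M56): rows 5, 6, 9, 14 → B = 548, 548, 548, 548 ✓
(A=W42, C=M14): rows 7, 10, 15 → B = 547, 547, 547 ✓
(A=W40, C=M46): row 12 → B = 549 ✓
(A=W40, C=M56): row 13 → B = 558 ✓
Two rows agree on {A, C} but differ on B, so {A, C} → B does not hold.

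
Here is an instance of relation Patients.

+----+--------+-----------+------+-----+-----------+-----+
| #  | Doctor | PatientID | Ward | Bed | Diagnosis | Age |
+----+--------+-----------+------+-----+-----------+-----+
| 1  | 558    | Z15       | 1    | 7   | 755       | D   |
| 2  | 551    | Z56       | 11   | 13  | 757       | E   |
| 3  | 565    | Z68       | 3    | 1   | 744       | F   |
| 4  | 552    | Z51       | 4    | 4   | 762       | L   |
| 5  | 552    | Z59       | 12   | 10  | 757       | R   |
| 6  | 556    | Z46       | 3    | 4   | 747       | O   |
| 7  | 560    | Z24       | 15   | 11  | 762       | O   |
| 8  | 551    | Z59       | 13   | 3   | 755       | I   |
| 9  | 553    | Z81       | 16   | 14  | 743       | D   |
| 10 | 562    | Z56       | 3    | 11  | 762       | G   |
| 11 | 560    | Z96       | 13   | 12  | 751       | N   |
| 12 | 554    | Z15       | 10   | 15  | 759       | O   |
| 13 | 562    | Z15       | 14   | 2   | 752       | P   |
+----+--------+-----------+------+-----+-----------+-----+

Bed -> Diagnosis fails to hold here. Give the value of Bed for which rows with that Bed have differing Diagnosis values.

Bed=7: row 1 → Diagnosis = 755 ✓
Bed=13: row 2 → Diagnosis = 757 ✓
Bed=1: row 3 → Diagnosis = 744 ✓
Bed=4: rows 4, 6 → Diagnosis takes values {762, 747} — violation
Bed=10: row 5 → Diagnosis = 757 ✓
Bed=11: rows 7, 10 → Diagnosis = 762, 762 ✓
Bed=3: row 8 → Diagnosis = 755 ✓
Bed=14: row 9 → Diagnosis = 743 ✓
Bed=12: row 11 → Diagnosis = 751 ✓
Bed=15: row 12 → Diagnosis = 759 ✓
Bed=2: row 13 → Diagnosis = 752 ✓
The only Bed value with inconsistent Diagnosis is Bed=4.

4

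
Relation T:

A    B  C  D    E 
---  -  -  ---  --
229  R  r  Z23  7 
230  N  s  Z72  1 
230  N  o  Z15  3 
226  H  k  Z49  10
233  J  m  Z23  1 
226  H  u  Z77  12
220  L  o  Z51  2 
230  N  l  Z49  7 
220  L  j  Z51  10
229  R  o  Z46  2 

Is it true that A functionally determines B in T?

Yes

A=229: 2 rows → B = R, R ✓
A=230: 3 rows → B = N, N, N ✓
A=226: 2 rows → B = H, H ✓
A=233: 1 row → B = J ✓
A=220: 2 rows → B = L, L ✓
Every A value is associated with a single B value, so A -> B holds.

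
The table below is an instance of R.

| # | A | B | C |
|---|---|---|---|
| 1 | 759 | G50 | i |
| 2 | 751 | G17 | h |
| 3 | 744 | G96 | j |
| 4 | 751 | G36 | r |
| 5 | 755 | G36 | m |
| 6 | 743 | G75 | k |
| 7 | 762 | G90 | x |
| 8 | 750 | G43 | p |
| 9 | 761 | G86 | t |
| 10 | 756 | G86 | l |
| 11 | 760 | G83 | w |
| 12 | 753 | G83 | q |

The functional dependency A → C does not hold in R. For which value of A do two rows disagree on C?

A=759: row 1 → C = i ✓
A=751: rows 2, 4 → C takes values {h, r} — violation
A=744: row 3 → C = j ✓
A=755: row 5 → C = m ✓
A=743: row 6 → C = k ✓
A=762: row 7 → C = x ✓
A=750: row 8 → C = p ✓
A=761: row 9 → C = t ✓
A=756: row 10 → C = l ✓
A=760: row 11 → C = w ✓
A=753: row 12 → C = q ✓
The only A value with inconsistent C is A=751.

751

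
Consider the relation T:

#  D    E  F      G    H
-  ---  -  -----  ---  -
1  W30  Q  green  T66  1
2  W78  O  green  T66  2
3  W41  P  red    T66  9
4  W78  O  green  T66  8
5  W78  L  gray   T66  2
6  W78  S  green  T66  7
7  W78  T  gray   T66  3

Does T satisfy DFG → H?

(D=W30, F=green, G=T66): row 1 → H = 1 ✓
(D=W78, F=green, G=T66): rows 2, 4, 6 → H takes values {2, 8, 7} — violation
(D=W41, F=red, G=T66): row 3 → H = 9 ✓
(D=W78, F=gray, G=T66): rows 5, 7 → H takes values {2, 3} — violation
Two rows agree on DFG but differ on H, so DFG → H does not hold.

No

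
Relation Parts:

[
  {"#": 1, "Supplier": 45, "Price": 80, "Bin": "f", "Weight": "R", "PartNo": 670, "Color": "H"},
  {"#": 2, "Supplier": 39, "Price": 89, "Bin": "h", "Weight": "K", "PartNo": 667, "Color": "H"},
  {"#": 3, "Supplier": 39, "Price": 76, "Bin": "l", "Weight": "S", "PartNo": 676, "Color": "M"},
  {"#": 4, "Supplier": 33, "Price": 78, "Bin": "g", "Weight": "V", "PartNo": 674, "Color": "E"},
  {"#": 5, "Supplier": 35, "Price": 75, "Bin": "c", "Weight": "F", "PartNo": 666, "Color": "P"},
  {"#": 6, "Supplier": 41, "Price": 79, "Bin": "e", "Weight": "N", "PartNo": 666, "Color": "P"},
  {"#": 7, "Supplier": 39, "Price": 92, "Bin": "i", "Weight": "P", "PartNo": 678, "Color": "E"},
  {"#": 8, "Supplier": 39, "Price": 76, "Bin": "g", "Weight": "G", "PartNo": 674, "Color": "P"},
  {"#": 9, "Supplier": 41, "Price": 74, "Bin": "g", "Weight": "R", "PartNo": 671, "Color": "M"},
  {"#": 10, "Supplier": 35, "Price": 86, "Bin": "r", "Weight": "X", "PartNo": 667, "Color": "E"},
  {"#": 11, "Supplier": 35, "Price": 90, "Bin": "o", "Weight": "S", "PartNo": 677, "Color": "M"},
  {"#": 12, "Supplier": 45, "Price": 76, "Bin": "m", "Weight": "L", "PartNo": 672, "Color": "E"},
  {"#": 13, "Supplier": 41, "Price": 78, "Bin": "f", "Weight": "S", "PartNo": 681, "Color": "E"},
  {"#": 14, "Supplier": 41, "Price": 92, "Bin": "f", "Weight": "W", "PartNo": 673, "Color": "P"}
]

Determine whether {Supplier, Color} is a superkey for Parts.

No

Rows 6 and 14 have the same {Supplier, Color} value (Supplier=41, Color=P) but are distinct tuples, so {Supplier, Color} does not determine every attribute — not a superkey.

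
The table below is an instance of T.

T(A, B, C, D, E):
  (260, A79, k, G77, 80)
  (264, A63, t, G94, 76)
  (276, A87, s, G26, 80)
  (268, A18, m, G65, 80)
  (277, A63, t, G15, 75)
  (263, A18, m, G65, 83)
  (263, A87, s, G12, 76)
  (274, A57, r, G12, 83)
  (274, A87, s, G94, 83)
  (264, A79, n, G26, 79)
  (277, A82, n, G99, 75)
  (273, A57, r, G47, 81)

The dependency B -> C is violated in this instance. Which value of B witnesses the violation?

B=A79: 2 rows → C takes values {k, n} — violation
B=A63: 2 rows → C = t, t ✓
B=A87: 3 rows → C = s, s, s ✓
B=A18: 2 rows → C = m, m ✓
B=A57: 2 rows → C = r, r ✓
B=A82: 1 row → C = n ✓
The only B value with inconsistent C is B=A79.

A79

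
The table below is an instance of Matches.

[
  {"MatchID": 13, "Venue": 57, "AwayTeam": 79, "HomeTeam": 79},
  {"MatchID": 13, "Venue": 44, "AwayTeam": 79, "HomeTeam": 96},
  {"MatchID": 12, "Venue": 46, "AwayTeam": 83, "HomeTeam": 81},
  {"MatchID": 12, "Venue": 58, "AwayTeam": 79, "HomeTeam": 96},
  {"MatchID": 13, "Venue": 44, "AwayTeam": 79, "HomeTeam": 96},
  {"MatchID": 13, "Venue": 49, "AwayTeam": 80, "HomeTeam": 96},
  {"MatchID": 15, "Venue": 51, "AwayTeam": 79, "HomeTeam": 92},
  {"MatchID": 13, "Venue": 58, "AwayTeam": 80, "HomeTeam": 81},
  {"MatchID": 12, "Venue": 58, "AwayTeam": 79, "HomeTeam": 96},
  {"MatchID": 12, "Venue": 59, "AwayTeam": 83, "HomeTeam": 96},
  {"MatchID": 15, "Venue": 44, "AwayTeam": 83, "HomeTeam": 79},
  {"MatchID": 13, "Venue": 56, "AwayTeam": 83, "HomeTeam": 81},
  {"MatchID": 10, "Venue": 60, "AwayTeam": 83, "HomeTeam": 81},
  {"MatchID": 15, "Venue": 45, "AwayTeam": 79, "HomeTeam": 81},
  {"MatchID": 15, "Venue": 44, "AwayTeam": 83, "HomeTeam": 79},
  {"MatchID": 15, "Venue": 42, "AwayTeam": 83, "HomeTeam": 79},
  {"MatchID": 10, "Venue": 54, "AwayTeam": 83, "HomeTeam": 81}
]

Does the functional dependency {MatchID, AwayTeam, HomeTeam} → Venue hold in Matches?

(MatchID=13, AwayTeam=79, HomeTeam=79): 1 row → Venue = 57 ✓
(MatchID=13, AwayTeam=79, HomeTeam=96): 2 rows → Venue = 44, 44 ✓
(MatchID=12, AwayTeam=83, HomeTeam=81): 1 row → Venue = 46 ✓
(MatchID=12, AwayTeam=79, HomeTeam=96): 2 rows → Venue = 58, 58 ✓
(MatchID=13, AwayTeam=80, HomeTeam=96): 1 row → Venue = 49 ✓
(MatchID=15, AwayTeam=79, HomeTeam=92): 1 row → Venue = 51 ✓
(MatchID=13, AwayTeam=80, HomeTeam=81): 1 row → Venue = 58 ✓
(MatchID=12, AwayTeam=83, HomeTeam=96): 1 row → Venue = 59 ✓
(MatchID=15, AwayTeam=83, HomeTeam=79): 3 rows → Venue takes values {44, 42} — violation
(MatchID=13, AwayTeam=83, HomeTeam=81): 1 row → Venue = 56 ✓
(MatchID=10, AwayTeam=83, HomeTeam=81): 2 rows → Venue takes values {60, 54} — violation
(MatchID=15, AwayTeam=79, HomeTeam=81): 1 row → Venue = 45 ✓
Two rows agree on {MatchID, AwayTeam, HomeTeam} but differ on Venue, so {MatchID, AwayTeam, HomeTeam} → Venue does not hold.

No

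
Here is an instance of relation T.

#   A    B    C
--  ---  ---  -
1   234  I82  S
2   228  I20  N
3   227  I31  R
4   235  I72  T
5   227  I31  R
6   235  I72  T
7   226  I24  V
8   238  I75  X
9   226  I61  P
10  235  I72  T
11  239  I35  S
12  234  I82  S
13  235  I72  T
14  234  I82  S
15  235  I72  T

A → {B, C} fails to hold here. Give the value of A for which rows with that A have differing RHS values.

A=234: rows 1, 12, 14 → {B,C} = (I82, S), (I82, S), (I82, S) ✓
A=228: row 2 → {B,C} = (I20, N) ✓
A=227: rows 3, 5 → {B,C} = (I31, R), (I31, R) ✓
A=235: rows 4, 6, 10, 13, 15 → {B,C} = (I72, T), (I72, T), (I72, T), (I72, T), (I72, T) ✓
A=226: rows 7, 9 → {B,C} takes values {(I24, V), (I61, P)} — violation
A=238: row 8 → {B,C} = (I75, X) ✓
A=239: row 11 → {B,C} = (I35, S) ✓
The only A value with inconsistent RHS is A=226.

226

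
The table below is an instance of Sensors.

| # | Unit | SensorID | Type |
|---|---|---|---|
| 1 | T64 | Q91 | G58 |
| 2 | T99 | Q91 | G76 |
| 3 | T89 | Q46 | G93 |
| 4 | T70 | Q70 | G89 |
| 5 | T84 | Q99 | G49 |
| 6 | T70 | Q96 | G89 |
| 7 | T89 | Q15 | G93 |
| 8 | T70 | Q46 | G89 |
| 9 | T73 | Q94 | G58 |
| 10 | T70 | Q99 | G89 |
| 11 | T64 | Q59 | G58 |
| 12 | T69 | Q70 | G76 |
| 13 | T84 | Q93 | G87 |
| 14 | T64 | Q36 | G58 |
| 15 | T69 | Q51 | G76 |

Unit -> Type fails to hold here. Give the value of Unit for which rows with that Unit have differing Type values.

Unit=T64: rows 1, 11, 14 → Type = G58, G58, G58 ✓
Unit=T99: row 2 → Type = G76 ✓
Unit=T89: rows 3, 7 → Type = G93, G93 ✓
Unit=T70: rows 4, 6, 8, 10 → Type = G89, G89, G89, G89 ✓
Unit=T84: rows 5, 13 → Type takes values {G49, G87} — violation
Unit=T73: row 9 → Type = G58 ✓
Unit=T69: rows 12, 15 → Type = G76, G76 ✓
The only Unit value with inconsistent Type is Unit=T84.

T84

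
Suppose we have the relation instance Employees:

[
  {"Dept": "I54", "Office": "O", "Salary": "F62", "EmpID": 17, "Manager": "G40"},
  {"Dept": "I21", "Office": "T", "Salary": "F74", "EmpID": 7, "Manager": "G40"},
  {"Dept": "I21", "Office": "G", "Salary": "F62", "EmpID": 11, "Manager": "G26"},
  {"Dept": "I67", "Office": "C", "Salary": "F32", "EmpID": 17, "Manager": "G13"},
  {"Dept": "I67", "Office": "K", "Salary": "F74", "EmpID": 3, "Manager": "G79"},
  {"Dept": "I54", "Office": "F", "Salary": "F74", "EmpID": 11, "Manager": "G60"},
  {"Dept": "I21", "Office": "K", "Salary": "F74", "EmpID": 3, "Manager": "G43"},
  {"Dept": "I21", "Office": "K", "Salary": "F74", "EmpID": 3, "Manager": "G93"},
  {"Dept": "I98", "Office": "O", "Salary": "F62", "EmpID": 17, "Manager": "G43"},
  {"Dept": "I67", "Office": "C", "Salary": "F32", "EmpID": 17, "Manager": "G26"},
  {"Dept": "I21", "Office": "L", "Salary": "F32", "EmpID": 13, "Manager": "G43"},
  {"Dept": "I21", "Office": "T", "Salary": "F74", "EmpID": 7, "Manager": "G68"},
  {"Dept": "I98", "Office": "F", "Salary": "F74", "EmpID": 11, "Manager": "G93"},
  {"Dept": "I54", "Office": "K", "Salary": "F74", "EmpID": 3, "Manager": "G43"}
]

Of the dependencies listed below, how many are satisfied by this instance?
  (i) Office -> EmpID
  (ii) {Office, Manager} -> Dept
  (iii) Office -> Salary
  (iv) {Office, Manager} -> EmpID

3

(i) Office -> EmpID: every LHS value maps to a single RHS value — holds.
(ii) {Office, Manager} -> Dept: (Office=K, Manager=G43): 2 rows → Dept takes values {I21, I54} — violation — fails.
(iii) Office -> Salary: every LHS value maps to a single RHS value — holds.
(iv) {Office, Manager} -> EmpID: every LHS value maps to a single RHS value — holds.
3 of the 4 dependencies hold.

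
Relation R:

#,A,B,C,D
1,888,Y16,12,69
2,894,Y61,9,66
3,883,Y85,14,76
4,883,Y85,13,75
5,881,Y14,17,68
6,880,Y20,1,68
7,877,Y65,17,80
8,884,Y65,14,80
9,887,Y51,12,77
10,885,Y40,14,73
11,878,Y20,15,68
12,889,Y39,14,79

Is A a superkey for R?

No

Rows 3 and 4 have the same A value A=883 but are distinct tuples, so A does not determine every attribute — not a superkey.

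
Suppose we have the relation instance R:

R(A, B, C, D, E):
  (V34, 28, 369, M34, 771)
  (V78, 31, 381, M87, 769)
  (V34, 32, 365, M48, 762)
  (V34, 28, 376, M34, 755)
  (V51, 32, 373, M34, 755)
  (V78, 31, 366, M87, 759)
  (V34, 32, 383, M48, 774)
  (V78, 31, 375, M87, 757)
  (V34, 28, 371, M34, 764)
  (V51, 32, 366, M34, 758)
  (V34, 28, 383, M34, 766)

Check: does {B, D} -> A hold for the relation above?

(B=28, D=M34): 4 rows → A = V34, V34, V34, V34 ✓
(B=31, D=M87): 3 rows → A = V78, V78, V78 ✓
(B=32, D=M48): 2 rows → A = V34, V34 ✓
(B=32, D=M34): 2 rows → A = V51, V51 ✓
Every {B, D} value is associated with a single A value, so {B, D} -> A holds.

Yes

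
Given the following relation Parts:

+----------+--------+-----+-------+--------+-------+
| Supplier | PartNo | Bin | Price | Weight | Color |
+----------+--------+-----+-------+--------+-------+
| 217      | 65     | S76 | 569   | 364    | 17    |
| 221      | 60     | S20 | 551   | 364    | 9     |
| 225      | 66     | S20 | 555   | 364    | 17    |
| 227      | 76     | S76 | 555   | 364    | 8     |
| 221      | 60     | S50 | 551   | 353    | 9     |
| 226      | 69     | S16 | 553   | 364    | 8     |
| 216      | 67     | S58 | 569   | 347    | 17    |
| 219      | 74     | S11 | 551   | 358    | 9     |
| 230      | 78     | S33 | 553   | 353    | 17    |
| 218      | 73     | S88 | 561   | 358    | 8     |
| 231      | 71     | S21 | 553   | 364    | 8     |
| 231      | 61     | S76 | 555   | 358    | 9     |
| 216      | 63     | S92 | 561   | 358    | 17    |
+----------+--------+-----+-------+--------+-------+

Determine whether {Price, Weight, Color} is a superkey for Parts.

No

Two distinct rows share (Price=553, Weight=364, Color=8), so {Price, Weight, Color} does not determine every attribute — not a superkey.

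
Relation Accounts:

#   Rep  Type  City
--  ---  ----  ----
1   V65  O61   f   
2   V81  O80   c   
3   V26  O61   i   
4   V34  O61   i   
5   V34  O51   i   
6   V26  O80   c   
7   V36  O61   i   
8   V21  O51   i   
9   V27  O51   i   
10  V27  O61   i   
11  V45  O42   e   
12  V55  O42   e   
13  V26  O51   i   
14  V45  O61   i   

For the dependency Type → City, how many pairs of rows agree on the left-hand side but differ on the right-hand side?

5

Type=O61: violating pairs (1,3), (1,4), (1,7), (1,10), (1,14) — 5 pairs.
Type=O80: all 2 rows agree on City — 0 pairs.
Type=O51: all 4 rows agree on City — 0 pairs.
Type=O42: all 2 rows agree on City — 0 pairs.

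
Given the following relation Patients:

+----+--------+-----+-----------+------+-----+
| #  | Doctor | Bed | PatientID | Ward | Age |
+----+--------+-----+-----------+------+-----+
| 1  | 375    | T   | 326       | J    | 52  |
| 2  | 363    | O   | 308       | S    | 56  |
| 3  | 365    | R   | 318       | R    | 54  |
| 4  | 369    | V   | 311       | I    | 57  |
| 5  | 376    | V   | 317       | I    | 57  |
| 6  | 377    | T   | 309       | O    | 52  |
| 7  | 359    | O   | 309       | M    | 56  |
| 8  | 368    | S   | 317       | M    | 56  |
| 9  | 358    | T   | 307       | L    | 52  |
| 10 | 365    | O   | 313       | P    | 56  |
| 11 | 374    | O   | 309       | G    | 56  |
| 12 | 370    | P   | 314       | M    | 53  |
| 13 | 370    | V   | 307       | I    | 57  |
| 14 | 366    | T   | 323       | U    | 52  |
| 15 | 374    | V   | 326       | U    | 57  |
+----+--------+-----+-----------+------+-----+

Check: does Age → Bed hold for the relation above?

No

Age=52: rows 1, 6, 9, 14 → Bed = T, T, T, T ✓
Age=56: rows 2, 7, 8, 10, 11 → Bed takes values {O, S} — violation
Age=54: row 3 → Bed = R ✓
Age=57: rows 4, 5, 13, 15 → Bed = V, V, V, V ✓
Age=53: row 12 → Bed = P ✓
Two rows agree on Age but differ on Bed, so Age → Bed does not hold.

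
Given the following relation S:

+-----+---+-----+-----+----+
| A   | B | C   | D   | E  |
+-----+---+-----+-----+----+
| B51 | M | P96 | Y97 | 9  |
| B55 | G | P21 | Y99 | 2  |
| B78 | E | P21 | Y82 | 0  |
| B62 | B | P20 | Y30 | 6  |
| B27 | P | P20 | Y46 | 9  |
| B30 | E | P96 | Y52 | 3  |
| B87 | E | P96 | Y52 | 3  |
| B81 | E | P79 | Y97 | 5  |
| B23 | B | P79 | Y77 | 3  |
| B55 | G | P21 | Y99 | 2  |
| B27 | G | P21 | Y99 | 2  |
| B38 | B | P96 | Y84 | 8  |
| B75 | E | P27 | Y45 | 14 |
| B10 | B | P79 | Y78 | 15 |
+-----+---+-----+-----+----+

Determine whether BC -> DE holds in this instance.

(B=M, C=P96): 1 row → {D,E} = (Y97, 9) ✓
(B=G, C=P21): 3 rows → {D,E} = (Y99, 2), (Y99, 2), (Y99, 2) ✓
(B=E, C=P21): 1 row → {D,E} = (Y82, 0) ✓
(B=B, C=P20): 1 row → {D,E} = (Y30, 6) ✓
(B=P, C=P20): 1 row → {D,E} = (Y46, 9) ✓
(B=E, C=P96): 2 rows → {D,E} = (Y52, 3), (Y52, 3) ✓
(B=E, C=P79): 1 row → {D,E} = (Y97, 5) ✓
(B=B, C=P79): 2 rows → {D,E} takes values {(Y77, 3), (Y78, 15)} — violation
(B=B, C=P96): 1 row → {D,E} = (Y84, 8) ✓
(B=E, C=P27): 1 row → {D,E} = (Y45, 14) ✓
Two rows agree on BC but differ on DE, so BC -> DE does not hold.

No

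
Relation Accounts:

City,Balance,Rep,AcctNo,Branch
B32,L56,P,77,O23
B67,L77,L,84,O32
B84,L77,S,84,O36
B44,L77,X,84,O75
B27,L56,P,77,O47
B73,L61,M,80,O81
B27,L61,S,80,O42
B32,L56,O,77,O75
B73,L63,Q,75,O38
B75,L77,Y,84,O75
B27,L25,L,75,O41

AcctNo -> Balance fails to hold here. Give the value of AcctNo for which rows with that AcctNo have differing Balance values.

AcctNo=77: 3 rows → Balance = L56, L56, L56 ✓
AcctNo=84: 4 rows → Balance = L77, L77, L77, L77 ✓
AcctNo=80: 2 rows → Balance = L61, L61 ✓
AcctNo=75: 2 rows → Balance takes values {L63, L25} — violation
The only AcctNo value with inconsistent Balance is AcctNo=75.

75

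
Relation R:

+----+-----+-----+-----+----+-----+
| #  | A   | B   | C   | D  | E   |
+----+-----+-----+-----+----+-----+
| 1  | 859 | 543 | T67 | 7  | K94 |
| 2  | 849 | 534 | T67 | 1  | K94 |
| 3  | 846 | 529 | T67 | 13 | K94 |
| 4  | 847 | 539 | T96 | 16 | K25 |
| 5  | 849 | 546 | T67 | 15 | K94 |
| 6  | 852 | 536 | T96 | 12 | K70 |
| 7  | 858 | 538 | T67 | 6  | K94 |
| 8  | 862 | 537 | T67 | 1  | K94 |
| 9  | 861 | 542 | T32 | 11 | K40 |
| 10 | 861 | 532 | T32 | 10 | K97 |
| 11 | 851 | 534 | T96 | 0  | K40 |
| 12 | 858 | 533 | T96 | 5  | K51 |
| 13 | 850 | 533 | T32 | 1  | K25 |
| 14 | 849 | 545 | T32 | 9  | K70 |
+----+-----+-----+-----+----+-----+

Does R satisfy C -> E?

No

C=T67: rows 1, 2, 3, 5, 7, 8 → E = K94, K94, K94, K94, K94, K94 ✓
C=T96: rows 4, 6, 11, 12 → E takes values {K25, K70, K40, K51} — violation
C=T32: rows 9, 10, 13, 14 → E takes values {K40, K97, K25, K70} — violation
Two rows agree on C but differ on E, so C -> E does not hold.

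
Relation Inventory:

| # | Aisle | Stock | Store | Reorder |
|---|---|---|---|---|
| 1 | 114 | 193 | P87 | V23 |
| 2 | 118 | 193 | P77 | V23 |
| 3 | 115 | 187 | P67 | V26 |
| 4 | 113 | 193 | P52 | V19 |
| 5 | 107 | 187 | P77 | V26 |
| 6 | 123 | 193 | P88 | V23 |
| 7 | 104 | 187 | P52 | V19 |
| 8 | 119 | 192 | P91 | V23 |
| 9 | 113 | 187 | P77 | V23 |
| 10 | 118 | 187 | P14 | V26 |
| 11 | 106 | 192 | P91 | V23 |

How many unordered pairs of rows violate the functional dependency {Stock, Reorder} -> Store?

(Stock=193, Reorder=V23): violating pairs (1,2), (1,6), (2,6) — 3 pairs.
(Stock=187, Reorder=V26): violating pairs (3,5), (3,10), (5,10) — 3 pairs.
(Stock=192, Reorder=V23): all 2 rows agree on Store — 0 pairs.

6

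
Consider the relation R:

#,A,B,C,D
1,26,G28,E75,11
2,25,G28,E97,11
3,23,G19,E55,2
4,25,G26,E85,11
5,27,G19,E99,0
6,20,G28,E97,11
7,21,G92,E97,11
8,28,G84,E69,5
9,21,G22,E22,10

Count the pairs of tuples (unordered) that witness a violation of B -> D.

1

B=G28: all 3 rows agree on D — 0 pairs.
B=G19: violating pairs (3,5) — 1 pair.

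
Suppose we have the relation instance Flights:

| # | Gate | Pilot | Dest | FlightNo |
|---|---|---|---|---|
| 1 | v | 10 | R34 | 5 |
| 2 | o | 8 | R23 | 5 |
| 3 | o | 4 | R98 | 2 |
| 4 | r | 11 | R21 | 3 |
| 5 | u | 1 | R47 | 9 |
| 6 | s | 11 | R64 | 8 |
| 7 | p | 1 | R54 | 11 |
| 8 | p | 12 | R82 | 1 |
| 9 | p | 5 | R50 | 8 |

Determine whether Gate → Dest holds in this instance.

Gate=v: row 1 → Dest = R34 ✓
Gate=o: rows 2, 3 → Dest takes values {R23, R98} — violation
Gate=r: row 4 → Dest = R21 ✓
Gate=u: row 5 → Dest = R47 ✓
Gate=s: row 6 → Dest = R64 ✓
Gate=p: rows 7, 8, 9 → Dest takes values {R54, R82, R50} — violation
Two rows agree on Gate but differ on Dest, so Gate → Dest does not hold.

No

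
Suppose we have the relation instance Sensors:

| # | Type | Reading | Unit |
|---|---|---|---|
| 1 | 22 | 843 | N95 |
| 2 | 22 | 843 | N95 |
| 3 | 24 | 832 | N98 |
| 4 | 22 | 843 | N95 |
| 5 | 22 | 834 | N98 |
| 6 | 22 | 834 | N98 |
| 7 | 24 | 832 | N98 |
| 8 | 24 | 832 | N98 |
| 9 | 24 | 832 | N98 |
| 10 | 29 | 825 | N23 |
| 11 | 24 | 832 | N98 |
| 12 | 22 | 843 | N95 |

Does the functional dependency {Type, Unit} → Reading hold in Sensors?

(Type=22, Unit=N95): rows 1, 2, 4, 12 → Reading = 843, 843, 843, 843 ✓
(Type=24, Unit=N98): rows 3, 7, 8, 9, 11 → Reading = 832, 832, 832, 832, 832 ✓
(Type=22, Unit=N98): rows 5, 6 → Reading = 834, 834 ✓
(Type=29, Unit=N23): row 10 → Reading = 825 ✓
Every {Type, Unit} value is associated with a single Reading value, so {Type, Unit} → Reading holds.

Yes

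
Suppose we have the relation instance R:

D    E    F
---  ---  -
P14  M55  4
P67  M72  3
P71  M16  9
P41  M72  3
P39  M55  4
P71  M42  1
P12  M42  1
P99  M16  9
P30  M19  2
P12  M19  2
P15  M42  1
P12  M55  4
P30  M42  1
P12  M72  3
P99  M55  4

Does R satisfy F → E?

F=4: 4 rows → E = M55, M55, M55, M55 ✓
F=3: 3 rows → E = M72, M72, M72 ✓
F=9: 2 rows → E = M16, M16 ✓
F=1: 4 rows → E = M42, M42, M42, M42 ✓
F=2: 2 rows → E = M19, M19 ✓
Every F value is associated with a single E value, so F → E holds.

Yes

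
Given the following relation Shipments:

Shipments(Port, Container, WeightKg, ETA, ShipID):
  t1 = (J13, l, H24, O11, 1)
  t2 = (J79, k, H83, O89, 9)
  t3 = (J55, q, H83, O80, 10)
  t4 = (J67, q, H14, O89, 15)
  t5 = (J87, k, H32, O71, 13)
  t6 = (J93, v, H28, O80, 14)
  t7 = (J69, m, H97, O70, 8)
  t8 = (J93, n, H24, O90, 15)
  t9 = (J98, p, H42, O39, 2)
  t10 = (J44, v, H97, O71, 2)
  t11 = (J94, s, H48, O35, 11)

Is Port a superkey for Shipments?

No

Rows 6 and 8 have the same Port value Port=J93 but are distinct tuples, so Port does not determine every attribute — not a superkey.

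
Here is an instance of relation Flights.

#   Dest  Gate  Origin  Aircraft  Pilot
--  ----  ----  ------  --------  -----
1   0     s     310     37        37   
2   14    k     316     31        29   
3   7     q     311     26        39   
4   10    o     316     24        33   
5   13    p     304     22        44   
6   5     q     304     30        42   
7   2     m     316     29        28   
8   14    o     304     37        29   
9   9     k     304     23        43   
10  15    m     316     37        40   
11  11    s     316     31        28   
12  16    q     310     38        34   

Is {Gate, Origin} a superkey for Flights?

No

Rows 7 and 10 have the same {Gate, Origin} value (Gate=m, Origin=316) but are distinct tuples, so {Gate, Origin} does not determine every attribute — not a superkey.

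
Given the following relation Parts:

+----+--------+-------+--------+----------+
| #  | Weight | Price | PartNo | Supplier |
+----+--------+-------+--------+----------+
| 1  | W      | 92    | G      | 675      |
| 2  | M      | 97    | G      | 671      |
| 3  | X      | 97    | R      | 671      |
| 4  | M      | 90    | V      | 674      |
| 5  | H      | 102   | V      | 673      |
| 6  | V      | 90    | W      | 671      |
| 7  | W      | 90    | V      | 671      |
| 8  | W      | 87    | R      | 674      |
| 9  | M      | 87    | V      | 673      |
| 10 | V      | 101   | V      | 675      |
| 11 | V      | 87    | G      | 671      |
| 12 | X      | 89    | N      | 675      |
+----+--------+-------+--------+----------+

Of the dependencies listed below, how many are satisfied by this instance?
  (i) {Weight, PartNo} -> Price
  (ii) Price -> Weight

(i) {Weight, PartNo} -> Price: (Weight=M, PartNo=V): rows 4, 9 → Price takes values {90, 87} — violation — fails.
(ii) Price -> Weight: Price=97: rows 2, 3 → Weight takes values {M, X} — violation; Price=90: rows 4, 6, 7 → Weight takes values {M, V, W} — violation; Price=87: rows 8, 9, 11 → Weight takes values {W, M, V} — violation — fails.
None of the 2 dependencies hold.

0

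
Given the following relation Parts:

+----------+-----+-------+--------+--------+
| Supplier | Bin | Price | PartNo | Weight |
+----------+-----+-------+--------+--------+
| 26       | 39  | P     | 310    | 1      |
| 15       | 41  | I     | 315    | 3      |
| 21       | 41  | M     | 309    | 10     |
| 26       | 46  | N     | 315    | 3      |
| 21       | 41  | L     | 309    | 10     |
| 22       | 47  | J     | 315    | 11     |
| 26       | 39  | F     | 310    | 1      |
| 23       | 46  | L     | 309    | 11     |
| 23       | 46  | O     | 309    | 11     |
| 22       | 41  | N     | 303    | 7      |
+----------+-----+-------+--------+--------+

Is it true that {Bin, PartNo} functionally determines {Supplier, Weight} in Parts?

Yes

(Bin=39, PartNo=310): 2 rows → {Supplier,Weight} = (26, 1), (26, 1) ✓
(Bin=41, PartNo=315): 1 row → {Supplier,Weight} = (15, 3) ✓
(Bin=41, PartNo=309): 2 rows → {Supplier,Weight} = (21, 10), (21, 10) ✓
(Bin=46, PartNo=315): 1 row → {Supplier,Weight} = (26, 3) ✓
(Bin=47, PartNo=315): 1 row → {Supplier,Weight} = (22, 11) ✓
(Bin=46, PartNo=309): 2 rows → {Supplier,Weight} = (23, 11), (23, 11) ✓
(Bin=41, PartNo=303): 1 row → {Supplier,Weight} = (22, 7) ✓
Every {Bin, PartNo} value is associated with a single {Supplier, Weight} value, so {Bin, PartNo} -> {Supplier, Weight} holds.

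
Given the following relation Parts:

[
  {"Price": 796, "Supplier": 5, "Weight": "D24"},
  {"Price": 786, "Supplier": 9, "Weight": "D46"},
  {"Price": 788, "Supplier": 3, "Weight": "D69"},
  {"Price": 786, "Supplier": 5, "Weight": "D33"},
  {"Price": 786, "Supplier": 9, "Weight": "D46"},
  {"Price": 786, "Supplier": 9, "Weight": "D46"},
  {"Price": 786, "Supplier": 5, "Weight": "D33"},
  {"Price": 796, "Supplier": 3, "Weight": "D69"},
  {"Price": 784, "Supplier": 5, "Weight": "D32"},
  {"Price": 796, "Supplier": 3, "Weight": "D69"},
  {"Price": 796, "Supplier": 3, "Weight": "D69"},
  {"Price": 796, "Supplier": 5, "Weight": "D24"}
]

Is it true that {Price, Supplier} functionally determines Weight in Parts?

(Price=796, Supplier=5): 2 rows → Weight = D24, D24 ✓
(Price=786, Supplier=9): 3 rows → Weight = D46, D46, D46 ✓
(Price=788, Supplier=3): 1 row → Weight = D69 ✓
(Price=786, Supplier=5): 2 rows → Weight = D33, D33 ✓
(Price=796, Supplier=3): 3 rows → Weight = D69, D69, D69 ✓
(Price=784, Supplier=5): 1 row → Weight = D32 ✓
Every {Price, Supplier} value is associated with a single Weight value, so {Price, Supplier} -> Weight holds.

Yes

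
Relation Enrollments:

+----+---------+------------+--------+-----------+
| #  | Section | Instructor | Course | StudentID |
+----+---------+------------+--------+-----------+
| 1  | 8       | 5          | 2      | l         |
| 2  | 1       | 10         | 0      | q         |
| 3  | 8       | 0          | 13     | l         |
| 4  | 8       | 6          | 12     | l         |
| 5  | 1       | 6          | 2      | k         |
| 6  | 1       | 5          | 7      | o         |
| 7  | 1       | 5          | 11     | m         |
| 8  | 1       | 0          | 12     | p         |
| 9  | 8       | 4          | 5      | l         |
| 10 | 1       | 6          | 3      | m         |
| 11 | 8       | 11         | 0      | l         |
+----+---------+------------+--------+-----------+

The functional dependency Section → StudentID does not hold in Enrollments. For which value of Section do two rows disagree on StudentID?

1

Section=8: rows 1, 3, 4, 9, 11 → StudentID = l, l, l, l, l ✓
Section=1: rows 2, 5, 6, 7, 8, 10 → StudentID takes values {q, k, o, m, p} — violation
The only Section value with inconsistent StudentID is Section=1.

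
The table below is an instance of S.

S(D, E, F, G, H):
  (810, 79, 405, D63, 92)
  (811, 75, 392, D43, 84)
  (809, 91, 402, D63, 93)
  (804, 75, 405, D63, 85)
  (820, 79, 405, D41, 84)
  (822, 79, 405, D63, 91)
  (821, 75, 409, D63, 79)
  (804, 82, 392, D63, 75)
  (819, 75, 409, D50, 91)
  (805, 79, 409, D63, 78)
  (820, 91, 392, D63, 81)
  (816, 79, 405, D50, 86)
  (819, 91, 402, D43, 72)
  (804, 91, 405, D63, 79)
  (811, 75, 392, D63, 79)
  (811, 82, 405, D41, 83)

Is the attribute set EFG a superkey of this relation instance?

Two distinct rows share (E=79, F=405, G=D63), so EFG does not determine every attribute — not a superkey.

No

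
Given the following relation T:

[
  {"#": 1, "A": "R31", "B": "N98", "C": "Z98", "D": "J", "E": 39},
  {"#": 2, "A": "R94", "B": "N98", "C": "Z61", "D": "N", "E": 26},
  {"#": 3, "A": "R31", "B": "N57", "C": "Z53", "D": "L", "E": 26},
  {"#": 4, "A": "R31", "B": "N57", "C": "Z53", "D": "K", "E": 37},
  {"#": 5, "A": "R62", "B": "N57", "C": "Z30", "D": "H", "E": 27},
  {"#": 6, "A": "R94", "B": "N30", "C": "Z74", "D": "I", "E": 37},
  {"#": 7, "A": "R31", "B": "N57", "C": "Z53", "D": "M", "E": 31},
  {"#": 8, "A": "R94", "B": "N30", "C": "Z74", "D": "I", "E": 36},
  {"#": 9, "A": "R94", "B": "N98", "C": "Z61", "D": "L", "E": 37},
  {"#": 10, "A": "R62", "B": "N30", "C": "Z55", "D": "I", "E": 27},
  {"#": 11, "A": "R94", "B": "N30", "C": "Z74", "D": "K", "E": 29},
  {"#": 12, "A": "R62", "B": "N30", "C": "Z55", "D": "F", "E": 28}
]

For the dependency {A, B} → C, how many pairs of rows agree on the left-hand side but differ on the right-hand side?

0

(A=R94, B=N98): all 2 rows agree on C — 0 pairs.
(A=R31, B=N57): all 3 rows agree on C — 0 pairs.
(A=R94, B=N30): all 3 rows agree on C — 0 pairs.
(A=R62, B=N30): all 2 rows agree on C — 0 pairs.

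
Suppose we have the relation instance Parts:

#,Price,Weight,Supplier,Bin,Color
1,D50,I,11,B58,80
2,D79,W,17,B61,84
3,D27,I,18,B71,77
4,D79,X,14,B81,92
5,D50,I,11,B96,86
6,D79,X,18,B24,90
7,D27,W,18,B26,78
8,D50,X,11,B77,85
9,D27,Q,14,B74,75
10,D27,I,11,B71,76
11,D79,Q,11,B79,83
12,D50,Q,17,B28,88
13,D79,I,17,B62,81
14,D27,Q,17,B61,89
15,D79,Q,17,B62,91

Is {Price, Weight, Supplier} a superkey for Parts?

No

Rows 1 and 5 have the same {Price, Weight, Supplier} value (Price=D50, Weight=I, Supplier=11) but are distinct tuples, so {Price, Weight, Supplier} does not determine every attribute — not a superkey.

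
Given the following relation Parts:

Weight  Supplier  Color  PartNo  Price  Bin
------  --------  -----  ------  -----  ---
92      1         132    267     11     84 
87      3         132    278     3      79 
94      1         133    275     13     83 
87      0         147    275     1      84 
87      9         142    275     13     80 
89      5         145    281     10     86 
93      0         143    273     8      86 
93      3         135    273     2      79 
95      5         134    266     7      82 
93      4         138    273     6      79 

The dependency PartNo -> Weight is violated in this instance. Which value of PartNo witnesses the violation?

PartNo=267: 1 row → Weight = 92 ✓
PartNo=278: 1 row → Weight = 87 ✓
PartNo=275: 3 rows → Weight takes values {94, 87} — violation
PartNo=281: 1 row → Weight = 89 ✓
PartNo=273: 3 rows → Weight = 93, 93, 93 ✓
PartNo=266: 1 row → Weight = 95 ✓
The only PartNo value with inconsistent Weight is PartNo=275.

275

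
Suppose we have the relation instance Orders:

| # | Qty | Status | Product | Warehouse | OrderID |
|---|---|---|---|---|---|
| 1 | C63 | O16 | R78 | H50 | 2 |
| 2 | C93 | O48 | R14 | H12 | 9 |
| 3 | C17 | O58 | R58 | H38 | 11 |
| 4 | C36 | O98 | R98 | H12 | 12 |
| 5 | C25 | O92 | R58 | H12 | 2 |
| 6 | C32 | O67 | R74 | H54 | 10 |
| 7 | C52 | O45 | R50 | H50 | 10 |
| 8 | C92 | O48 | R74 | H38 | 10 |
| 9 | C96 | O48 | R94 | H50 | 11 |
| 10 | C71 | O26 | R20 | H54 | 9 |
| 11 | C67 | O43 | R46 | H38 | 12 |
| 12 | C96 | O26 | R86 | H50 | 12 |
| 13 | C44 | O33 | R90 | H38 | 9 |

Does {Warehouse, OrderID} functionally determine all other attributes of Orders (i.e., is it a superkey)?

All 13 rows have distinct {Warehouse, OrderID} values, so {Warehouse, OrderID} → (all attributes) holds and {Warehouse, OrderID} is a superkey.

Yes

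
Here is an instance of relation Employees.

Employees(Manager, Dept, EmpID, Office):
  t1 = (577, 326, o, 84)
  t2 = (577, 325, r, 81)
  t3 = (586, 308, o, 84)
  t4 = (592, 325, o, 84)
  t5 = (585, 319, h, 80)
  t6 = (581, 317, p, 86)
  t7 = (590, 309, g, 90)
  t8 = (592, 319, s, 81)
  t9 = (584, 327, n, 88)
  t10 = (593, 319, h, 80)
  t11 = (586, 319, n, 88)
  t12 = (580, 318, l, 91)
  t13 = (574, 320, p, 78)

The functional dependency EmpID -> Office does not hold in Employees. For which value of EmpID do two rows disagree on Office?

EmpID=o: rows 1, 3, 4 → Office = 84, 84, 84 ✓
EmpID=r: row 2 → Office = 81 ✓
EmpID=h: rows 5, 10 → Office = 80, 80 ✓
EmpID=p: rows 6, 13 → Office takes values {86, 78} — violation
EmpID=g: row 7 → Office = 90 ✓
EmpID=s: row 8 → Office = 81 ✓
EmpID=n: rows 9, 11 → Office = 88, 88 ✓
EmpID=l: row 12 → Office = 91 ✓
The only EmpID value with inconsistent Office is EmpID=p.

p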